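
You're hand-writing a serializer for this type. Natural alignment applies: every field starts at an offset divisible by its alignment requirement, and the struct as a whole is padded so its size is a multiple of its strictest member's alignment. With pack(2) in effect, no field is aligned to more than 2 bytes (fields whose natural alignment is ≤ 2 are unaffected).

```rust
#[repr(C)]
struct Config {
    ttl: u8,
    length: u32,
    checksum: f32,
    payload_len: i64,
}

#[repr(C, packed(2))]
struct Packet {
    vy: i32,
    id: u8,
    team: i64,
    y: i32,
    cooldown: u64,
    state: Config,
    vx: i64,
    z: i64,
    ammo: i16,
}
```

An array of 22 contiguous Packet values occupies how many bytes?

1496

Config: ttl at 0 (size 1, align 1) → ends 1; pad 3 to align 4 for length; length at 4 (size 4, align 4) → ends 8; checksum at 8 (size 4, align 4) → ends 12; pad 4 to align 8 for payload_len; payload_len at 16 (size 8, align 8) → ends 24; total 24 bytes, alignment 8
vy at 0 (size 4, align 2) → ends 4
id at 4 (size 1, align 1) → ends 5
pad 1 to align 2 for team
team at 6 (size 8, align 2) → ends 14
y at 14 (size 4, align 2) → ends 18
cooldown at 18 (size 8, align 2) → ends 26
state at 26 (size 24, align 2) → ends 50
vx at 50 (size 8, align 2) → ends 58
z at 58 (size 8, align 2) → ends 66
ammo at 66 (size 2, align 2) → ends 68
total 68 bytes, alignment 2
array of 22: 22 × 68 = 1496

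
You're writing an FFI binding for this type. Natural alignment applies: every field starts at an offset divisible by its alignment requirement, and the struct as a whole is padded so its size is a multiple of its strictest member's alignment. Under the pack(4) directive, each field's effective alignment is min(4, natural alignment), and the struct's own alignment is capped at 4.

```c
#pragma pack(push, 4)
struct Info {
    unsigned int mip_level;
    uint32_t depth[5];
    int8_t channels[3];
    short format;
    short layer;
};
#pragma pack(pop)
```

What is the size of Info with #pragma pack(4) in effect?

32

@0: mip_level [4B, align 4] → 4
@4: depth [20B, align 4] → 24
@24: channels [3B, align 1] → 27
+1 pad (align 2)
@28: format [2B, align 2] → 30
@30: layer [2B, align 2] → 32
size 32, align 4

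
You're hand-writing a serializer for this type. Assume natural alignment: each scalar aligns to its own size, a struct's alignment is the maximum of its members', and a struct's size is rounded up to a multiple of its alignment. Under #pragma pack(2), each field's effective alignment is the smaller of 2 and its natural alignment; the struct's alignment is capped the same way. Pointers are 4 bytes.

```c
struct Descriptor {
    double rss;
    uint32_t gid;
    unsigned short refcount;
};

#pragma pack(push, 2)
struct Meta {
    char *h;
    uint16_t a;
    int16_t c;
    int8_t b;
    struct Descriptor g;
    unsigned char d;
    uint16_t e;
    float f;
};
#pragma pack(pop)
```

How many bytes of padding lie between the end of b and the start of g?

1

Descriptor: @0: rss [8B, align 8] → 8; @8: gid [4B, align 4] → 12; @12: refcount [2B, align 2] → 14; +2 tail pad (align 8); size 16, align 8
@0: h [4B, align 2] → 4
@4: a [2B, align 2] → 6
@6: c [2B, align 2] → 8
@8: b [1B, align 1] → 9
+1 pad (align 2)
@10: g [16B, align 2] → 26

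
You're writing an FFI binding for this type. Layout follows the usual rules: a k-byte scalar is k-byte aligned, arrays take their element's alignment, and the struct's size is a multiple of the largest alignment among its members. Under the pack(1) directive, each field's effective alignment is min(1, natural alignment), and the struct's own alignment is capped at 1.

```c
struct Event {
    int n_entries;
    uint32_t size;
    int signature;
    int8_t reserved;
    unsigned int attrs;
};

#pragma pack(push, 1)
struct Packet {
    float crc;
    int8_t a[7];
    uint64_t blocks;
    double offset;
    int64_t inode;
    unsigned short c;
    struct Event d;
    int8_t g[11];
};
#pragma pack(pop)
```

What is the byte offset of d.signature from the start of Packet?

Event: n_entries at 0 (size 4, align 4) → ends 4; size at 4 (size 4, align 4) → ends 8; signature at 8 (size 4, align 4) → ends 12; reserved at 12 (size 1, align 1) → ends 13; pad 3 to align 4 for attrs; attrs at 16 (size 4, align 4) → ends 20; total 20 bytes, alignment 4
crc at 0 (size 4, align 1) → ends 4
a at 4 (size 7, align 1) → ends 11
blocks at 11 (size 8, align 1) → ends 19
offset at 19 (size 8, align 1) → ends 27
inode at 27 (size 8, align 1) → ends 35
c at 35 (size 2, align 1) → ends 37
d at 37 (size 20, align 1) → ends 57
within Event: signature at 8
37 + 8 = 45

45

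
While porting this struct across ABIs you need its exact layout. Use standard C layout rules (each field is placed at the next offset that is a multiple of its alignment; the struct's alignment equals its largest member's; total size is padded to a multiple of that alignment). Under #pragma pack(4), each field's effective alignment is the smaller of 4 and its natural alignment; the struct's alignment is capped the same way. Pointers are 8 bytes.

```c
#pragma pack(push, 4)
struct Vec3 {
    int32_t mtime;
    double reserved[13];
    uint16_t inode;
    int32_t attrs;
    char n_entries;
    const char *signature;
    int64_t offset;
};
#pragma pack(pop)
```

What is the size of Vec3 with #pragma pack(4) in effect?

@0: mtime [4B, align 4] → 4
@4: reserved [104B, align 4] → 108
@108: inode [2B, align 2] → 110
+2 pad (align 4)
@112: attrs [4B, align 4] → 116
@116: n_entries [1B, align 1] → 117
+3 pad (align 4)
@120: signature [8B, align 4] → 128
@128: offset [8B, align 4] → 136
size 136, align 4

136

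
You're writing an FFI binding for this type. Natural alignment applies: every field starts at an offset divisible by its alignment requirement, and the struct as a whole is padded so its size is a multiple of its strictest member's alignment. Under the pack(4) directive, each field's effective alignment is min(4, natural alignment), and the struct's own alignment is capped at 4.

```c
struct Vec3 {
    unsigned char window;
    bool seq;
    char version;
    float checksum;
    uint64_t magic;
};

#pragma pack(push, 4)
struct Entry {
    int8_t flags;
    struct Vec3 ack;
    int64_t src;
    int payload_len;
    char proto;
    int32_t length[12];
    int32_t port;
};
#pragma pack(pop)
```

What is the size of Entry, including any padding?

88

Vec3: window at 0 (size 1, align 1) → ends 1; seq at 1 (size 1, align 1) → ends 2; version at 2 (size 1, align 1) → ends 3; pad 1 to align 4 for checksum; checksum at 4 (size 4, align 4) → ends 8; magic at 8 (size 8, align 8) → ends 16; total 16 bytes, alignment 8
flags at 0 (size 1, align 1) → ends 1
pad 3 to align 4 for ack
ack at 4 (size 16, align 4) → ends 20
src at 20 (size 8, align 4) → ends 28
payload_len at 28 (size 4, align 4) → ends 32
proto at 32 (size 1, align 1) → ends 33
pad 3 to align 4 for length
length at 36 (size 48, align 4) → ends 84
port at 84 (size 4, align 4) → ends 88
total 88 bytes, alignment 4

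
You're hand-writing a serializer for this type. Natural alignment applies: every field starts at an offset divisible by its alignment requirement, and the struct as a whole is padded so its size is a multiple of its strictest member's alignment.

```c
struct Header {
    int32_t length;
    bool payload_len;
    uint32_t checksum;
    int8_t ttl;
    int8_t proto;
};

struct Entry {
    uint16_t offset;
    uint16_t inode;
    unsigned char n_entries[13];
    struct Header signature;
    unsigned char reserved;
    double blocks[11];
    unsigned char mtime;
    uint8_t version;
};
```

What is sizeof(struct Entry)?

136

Header: 0..4  length  (4B, 4-aligned); 4..5  payload_len  (1B, 1-aligned); 5..8  -- padding (3B); 8..12  checksum  (4B, 4-aligned); 12..13  ttl  (1B, 1-aligned); 13..14  proto  (1B, 1-aligned); 14..16  -- tail padding (2B); sizeof = 16, alignof = 4
0..2  offset  (2B, 2-aligned)
2..4  inode  (2B, 2-aligned)
4..17  n_entries  (13B, 1-aligned)
17..20  -- padding (3B)
20..36  signature  (16B, 4-aligned)
36..37  reserved  (1B, 1-aligned)
37..40  -- padding (3B)
40..128  blocks  (88B, 8-aligned)
128..129  mtime  (1B, 1-aligned)
129..130  version  (1B, 1-aligned)
130..136  -- tail padding (6B)
sizeof = 136, alignof = 8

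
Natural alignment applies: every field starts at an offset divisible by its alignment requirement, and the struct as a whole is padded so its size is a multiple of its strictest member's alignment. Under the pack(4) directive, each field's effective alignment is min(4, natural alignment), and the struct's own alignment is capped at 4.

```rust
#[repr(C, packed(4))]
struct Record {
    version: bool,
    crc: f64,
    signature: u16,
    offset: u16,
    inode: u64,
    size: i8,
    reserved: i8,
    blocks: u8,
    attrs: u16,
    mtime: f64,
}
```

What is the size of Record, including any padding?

@0: version [1B, align 1] → 1
+3 pad (align 4)
@4: crc [8B, align 4] → 12
@12: signature [2B, align 2] → 14
@14: offset [2B, align 2] → 16
@16: inode [8B, align 4] → 24
@24: size [1B, align 1] → 25
@25: reserved [1B, align 1] → 26
@26: blocks [1B, align 1] → 27
+1 pad (align 2)
@28: attrs [2B, align 2] → 30
+2 pad (align 4)
@32: mtime [8B, align 4] → 40
size 40, align 4

40 bytes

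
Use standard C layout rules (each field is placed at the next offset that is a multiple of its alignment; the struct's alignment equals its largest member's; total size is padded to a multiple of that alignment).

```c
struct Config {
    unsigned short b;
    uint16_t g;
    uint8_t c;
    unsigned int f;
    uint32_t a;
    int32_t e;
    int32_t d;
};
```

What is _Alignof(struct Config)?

member alignments: b=2, g=2, c=1, f=4, a=4, e=4, d=4
max = 4

4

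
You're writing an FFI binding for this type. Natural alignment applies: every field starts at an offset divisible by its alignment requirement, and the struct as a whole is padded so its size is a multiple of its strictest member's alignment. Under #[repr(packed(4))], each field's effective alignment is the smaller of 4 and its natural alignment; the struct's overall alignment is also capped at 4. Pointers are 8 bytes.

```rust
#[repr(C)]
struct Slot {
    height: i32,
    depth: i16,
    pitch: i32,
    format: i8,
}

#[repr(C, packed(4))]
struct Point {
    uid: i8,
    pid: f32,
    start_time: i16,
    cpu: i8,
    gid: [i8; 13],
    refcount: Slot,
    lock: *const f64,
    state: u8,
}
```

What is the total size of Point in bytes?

52

Slot: height at 0 (size 4, align 4) → ends 4; depth at 4 (size 2, align 2) → ends 6; pad 2 to align 4 for pitch; pitch at 8 (size 4, align 4) → ends 12; format at 12 (size 1, align 1) → ends 13; tail pad 3 to reach multiple of 4; total 16 bytes, alignment 4
uid at 0 (size 1, align 1) → ends 1
pad 3 to align 4 for pid
pid at 4 (size 4, align 4) → ends 8
start_time at 8 (size 2, align 2) → ends 10
cpu at 10 (size 1, align 1) → ends 11
gid at 11 (size 13, align 1) → ends 24
refcount at 24 (size 16, align 4) → ends 40
lock at 40 (size 8, align 4) → ends 48
state at 48 (size 1, align 1) → ends 49
tail pad 3 to reach multiple of 4
total 52 bytes, alignment 4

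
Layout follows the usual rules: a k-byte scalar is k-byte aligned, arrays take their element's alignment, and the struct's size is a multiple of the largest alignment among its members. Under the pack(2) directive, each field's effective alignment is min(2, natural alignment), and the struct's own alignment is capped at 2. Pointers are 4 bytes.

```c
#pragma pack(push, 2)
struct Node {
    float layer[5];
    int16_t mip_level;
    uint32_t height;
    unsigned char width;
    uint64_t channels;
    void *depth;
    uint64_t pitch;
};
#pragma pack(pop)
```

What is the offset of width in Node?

26

@0: layer [20B, align 2] → 20
@20: mip_level [2B, align 2] → 22
@22: height [4B, align 2] → 26
@26: width [1B, align 1] → 27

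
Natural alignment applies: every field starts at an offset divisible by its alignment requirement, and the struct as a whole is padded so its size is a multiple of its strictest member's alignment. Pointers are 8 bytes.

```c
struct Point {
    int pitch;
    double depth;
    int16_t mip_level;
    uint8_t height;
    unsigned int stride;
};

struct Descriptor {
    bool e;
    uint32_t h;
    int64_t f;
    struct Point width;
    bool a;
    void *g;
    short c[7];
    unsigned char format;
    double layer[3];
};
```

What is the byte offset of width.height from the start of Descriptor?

Point: @0: pitch [4B, align 4] → 4; +4 pad (align 8); @8: depth [8B, align 8] → 16; @16: mip_level [2B, align 2] → 18; @18: height [1B, align 1] → 19; +1 pad (align 4); @20: stride [4B, align 4] → 24; size 24, align 8
@0: e [1B, align 1] → 1
+3 pad (align 4)
@4: h [4B, align 4] → 8
@8: f [8B, align 8] → 16
@16: width [24B, align 8] → 40
within Point: height at 18
16 + 18 = 34

34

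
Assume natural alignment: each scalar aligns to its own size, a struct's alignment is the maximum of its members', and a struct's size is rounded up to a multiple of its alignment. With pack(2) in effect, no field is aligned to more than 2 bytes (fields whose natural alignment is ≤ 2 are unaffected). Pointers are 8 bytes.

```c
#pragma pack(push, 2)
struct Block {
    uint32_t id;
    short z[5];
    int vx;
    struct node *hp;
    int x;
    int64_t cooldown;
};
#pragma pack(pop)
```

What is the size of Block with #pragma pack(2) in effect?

@0: id [4B, align 2] → 4
@4: z [10B, align 2] → 14
@14: vx [4B, align 2] → 18
@18: hp [8B, align 2] → 26
@26: x [4B, align 2] → 30
@30: cooldown [8B, align 2] → 38
size 38, align 2

38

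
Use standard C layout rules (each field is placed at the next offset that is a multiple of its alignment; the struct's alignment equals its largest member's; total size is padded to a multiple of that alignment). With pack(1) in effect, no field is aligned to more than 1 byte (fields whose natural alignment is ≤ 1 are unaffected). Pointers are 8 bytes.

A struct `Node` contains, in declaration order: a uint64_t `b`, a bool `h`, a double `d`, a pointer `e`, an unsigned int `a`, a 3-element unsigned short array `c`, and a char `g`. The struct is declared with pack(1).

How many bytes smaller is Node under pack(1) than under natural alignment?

natural layout:
  0..8  b  (8B, 8-aligned)
  8..9  h  (1B, 1-aligned)
  9..16  -- padding (7B)
  16..24  d  (8B, 8-aligned)
  24..32  e  (8B, 8-aligned)
  32..36  a  (4B, 4-aligned)
  36..42  c  (6B, 2-aligned)
  42..43  g  (1B, 1-aligned)
  43..48  -- tail padding (5B)
  sizeof = 48, alignof = 8
packed(1) layout:
  0..8  b  (8B, 1-aligned)
  8..9  h  (1B, 1-aligned)
  9..17  d  (8B, 1-aligned)
  17..25  e  (8B, 1-aligned)
  25..29  a  (4B, 1-aligned)
  29..35  c  (6B, 1-aligned)
  35..36  g  (1B, 1-aligned)
  sizeof = 36, alignof = 1
48 − 36 = 12

12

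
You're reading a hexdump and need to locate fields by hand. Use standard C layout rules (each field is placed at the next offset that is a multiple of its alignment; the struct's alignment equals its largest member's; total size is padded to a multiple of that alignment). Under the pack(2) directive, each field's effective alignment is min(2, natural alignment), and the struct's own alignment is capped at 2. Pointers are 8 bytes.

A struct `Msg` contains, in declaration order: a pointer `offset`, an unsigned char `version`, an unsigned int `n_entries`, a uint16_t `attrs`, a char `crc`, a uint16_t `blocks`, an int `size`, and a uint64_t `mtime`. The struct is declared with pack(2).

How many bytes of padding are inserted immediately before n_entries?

0..8  offset  (8B, 2-aligned)
8..9  version  (1B, 1-aligned)
9..10  -- padding (1B)
10..14  n_entries  (4B, 2-aligned)

1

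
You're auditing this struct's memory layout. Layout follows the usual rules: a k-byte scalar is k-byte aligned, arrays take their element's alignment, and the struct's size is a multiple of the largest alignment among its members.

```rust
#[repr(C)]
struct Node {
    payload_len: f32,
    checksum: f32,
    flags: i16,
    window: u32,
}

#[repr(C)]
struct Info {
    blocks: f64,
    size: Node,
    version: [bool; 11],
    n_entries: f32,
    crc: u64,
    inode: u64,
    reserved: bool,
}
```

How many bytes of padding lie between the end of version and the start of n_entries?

Node: payload_len at 0 (size 4, align 4) → ends 4; checksum at 4 (size 4, align 4) → ends 8; flags at 8 (size 2, align 2) → ends 10; pad 2 to align 4 for window; window at 12 (size 4, align 4) → ends 16; total 16 bytes, alignment 4
blocks at 0 (size 8, align 8) → ends 8
size at 8 (size 16, align 4) → ends 24
version at 24 (size 11, align 1) → ends 35
pad 1 to align 4 for n_entries
n_entries at 36 (size 4, align 4) → ends 40

1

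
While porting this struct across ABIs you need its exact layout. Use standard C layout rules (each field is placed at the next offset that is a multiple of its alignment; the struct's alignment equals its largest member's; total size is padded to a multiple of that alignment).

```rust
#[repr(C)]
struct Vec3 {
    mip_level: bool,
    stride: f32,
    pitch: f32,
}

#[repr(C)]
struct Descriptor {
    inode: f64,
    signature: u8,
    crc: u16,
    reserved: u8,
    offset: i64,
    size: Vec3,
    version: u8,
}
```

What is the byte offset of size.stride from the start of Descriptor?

28

Vec3: @0: mip_level [1B, align 1] → 1; +3 pad (align 4); @4: stride [4B, align 4] → 8; @8: pitch [4B, align 4] → 12; size 12, align 4
@0: inode [8B, align 8] → 8
@8: signature [1B, align 1] → 9
+1 pad (align 2)
@10: crc [2B, align 2] → 12
@12: reserved [1B, align 1] → 13
+3 pad (align 8)
@16: offset [8B, align 8] → 24
@24: size [12B, align 4] → 36
within Vec3: stride at 4
24 + 4 = 28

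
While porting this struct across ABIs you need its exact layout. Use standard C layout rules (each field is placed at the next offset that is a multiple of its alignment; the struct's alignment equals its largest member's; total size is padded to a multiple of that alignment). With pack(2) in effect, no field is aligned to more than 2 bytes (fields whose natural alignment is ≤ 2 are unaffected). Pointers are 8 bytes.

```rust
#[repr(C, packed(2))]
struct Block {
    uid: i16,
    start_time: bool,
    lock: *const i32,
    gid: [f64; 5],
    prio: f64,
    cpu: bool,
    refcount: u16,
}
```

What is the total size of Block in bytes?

64

uid at 0 (size 2, align 2) → ends 2
start_time at 2 (size 1, align 1) → ends 3
pad 1 to align 2 for lock
lock at 4 (size 8, align 2) → ends 12
gid at 12 (size 40, align 2) → ends 52
prio at 52 (size 8, align 2) → ends 60
cpu at 60 (size 1, align 1) → ends 61
pad 1 to align 2 for refcount
refcount at 62 (size 2, align 2) → ends 64
total 64 bytes, alignment 2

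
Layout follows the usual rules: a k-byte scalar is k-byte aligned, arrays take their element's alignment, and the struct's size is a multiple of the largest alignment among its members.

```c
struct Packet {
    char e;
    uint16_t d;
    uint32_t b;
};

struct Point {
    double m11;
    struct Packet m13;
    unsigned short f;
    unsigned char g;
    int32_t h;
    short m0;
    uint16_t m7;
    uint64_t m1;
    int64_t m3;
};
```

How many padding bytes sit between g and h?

1

Packet: @0: e [1B, align 1] → 1; +1 pad (align 2); @2: d [2B, align 2] → 4; @4: b [4B, align 4] → 8; size 8, align 4
@0: m11 [8B, align 8] → 8
@8: m13 [8B, align 4] → 16
@16: f [2B, align 2] → 18
@18: g [1B, align 1] → 19
+1 pad (align 4)
@20: h [4B, align 4] → 24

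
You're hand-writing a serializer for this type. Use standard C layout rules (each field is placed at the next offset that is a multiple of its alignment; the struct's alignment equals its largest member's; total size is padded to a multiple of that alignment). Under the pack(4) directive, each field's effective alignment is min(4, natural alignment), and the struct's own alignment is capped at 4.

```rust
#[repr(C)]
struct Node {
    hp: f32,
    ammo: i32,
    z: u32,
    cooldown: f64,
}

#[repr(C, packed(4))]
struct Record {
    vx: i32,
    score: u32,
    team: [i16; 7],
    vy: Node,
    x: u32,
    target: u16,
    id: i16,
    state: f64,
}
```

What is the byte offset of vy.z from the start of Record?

Node: @0: hp [4B, align 4] → 4; @4: ammo [4B, align 4] → 8; @8: z [4B, align 4] → 12; +4 pad (align 8); @16: cooldown [8B, align 8] → 24; size 24, align 8
@0: vx [4B, align 4] → 4
@4: score [4B, align 4] → 8
@8: team [14B, align 2] → 22
+2 pad (align 4)
@24: vy [24B, align 4] → 48
within Node: z at 8
24 + 8 = 32

32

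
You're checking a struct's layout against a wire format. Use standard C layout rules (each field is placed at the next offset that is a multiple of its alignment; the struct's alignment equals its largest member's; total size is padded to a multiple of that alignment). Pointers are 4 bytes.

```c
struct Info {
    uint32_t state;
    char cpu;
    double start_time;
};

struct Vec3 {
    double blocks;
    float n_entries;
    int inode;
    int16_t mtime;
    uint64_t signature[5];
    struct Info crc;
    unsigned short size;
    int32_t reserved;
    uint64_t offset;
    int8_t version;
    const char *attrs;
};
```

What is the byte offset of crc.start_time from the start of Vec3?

Info: 0..4  state  (4B, 4-aligned); 4..5  cpu  (1B, 1-aligned); 5..8  -- padding (3B); 8..16  start_time  (8B, 8-aligned); sizeof = 16, alignof = 8
0..8  blocks  (8B, 8-aligned)
8..12  n_entries  (4B, 4-aligned)
12..16  inode  (4B, 4-aligned)
16..18  mtime  (2B, 2-aligned)
18..24  -- padding (6B)
24..64  signature  (40B, 8-aligned)
64..80  crc  (16B, 8-aligned)
within Info: start_time at 8
64 + 8 = 72

72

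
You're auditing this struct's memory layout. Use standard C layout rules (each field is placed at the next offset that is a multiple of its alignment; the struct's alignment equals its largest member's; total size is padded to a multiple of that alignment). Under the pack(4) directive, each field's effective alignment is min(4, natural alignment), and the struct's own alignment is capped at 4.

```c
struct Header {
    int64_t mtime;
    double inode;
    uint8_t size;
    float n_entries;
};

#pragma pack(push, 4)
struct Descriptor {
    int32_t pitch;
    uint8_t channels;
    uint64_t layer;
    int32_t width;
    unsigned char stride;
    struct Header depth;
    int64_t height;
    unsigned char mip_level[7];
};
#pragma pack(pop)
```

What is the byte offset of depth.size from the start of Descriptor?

40

Header: @0: mtime [8B, align 8] → 8; @8: inode [8B, align 8] → 16; @16: size [1B, align 1] → 17; +3 pad (align 4); @20: n_entries [4B, align 4] → 24; size 24, align 8
@0: pitch [4B, align 4] → 4
@4: channels [1B, align 1] → 5
+3 pad (align 4)
@8: layer [8B, align 4] → 16
@16: width [4B, align 4] → 20
@20: stride [1B, align 1] → 21
+3 pad (align 4)
@24: depth [24B, align 4] → 48
within Header: size at 16
24 + 16 = 40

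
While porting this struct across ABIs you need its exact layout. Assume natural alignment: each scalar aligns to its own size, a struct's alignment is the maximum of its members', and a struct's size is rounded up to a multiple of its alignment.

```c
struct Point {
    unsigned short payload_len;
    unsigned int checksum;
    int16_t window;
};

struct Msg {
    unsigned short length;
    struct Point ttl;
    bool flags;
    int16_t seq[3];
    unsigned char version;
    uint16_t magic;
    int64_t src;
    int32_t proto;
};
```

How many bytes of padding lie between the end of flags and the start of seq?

1

Point: 0..2  payload_len  (2B, 2-aligned); 2..4  -- padding (2B); 4..8  checksum  (4B, 4-aligned); 8..10  window  (2B, 2-aligned); 10..12  -- tail padding (2B); sizeof = 12, alignof = 4
0..2  length  (2B, 2-aligned)
2..4  -- padding (2B)
4..16  ttl  (12B, 4-aligned)
16..17  flags  (1B, 1-aligned)
17..18  -- padding (1B)
18..24  seq  (6B, 2-aligned)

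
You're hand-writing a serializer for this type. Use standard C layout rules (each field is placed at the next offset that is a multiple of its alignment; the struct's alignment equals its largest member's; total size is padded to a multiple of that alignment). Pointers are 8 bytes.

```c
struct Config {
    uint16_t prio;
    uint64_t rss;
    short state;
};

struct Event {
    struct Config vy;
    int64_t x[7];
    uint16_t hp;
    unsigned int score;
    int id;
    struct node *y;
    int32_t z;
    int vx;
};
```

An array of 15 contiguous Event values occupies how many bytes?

1680

Config: 0..2  prio  (2B, 2-aligned); 2..8  -- padding (6B); 8..16  rss  (8B, 8-aligned); 16..18  state  (2B, 2-aligned); 18..24  -- tail padding (6B); sizeof = 24, alignof = 8
0..24  vy  (24B, 8-aligned)
24..80  x  (56B, 8-aligned)
80..82  hp  (2B, 2-aligned)
82..84  -- padding (2B)
84..88  score  (4B, 4-aligned)
88..92  id  (4B, 4-aligned)
92..96  -- padding (4B)
96..104  y  (8B, 8-aligned)
104..108  z  (4B, 4-aligned)
108..112  vx  (4B, 4-aligned)
sizeof = 112, alignof = 8
array of 15: 15 × 112 = 1680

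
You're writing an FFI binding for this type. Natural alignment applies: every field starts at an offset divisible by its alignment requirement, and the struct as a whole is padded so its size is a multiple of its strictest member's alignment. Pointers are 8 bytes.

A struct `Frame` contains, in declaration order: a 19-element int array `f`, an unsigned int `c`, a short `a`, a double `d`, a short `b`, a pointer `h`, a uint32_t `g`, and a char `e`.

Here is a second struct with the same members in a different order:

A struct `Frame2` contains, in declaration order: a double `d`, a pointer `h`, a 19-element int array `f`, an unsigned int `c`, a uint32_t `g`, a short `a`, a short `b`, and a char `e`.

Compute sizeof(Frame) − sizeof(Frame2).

8

f at 0 (size 76, align 4) → ends 76
c at 76 (size 4, align 4) → ends 80
a at 80 (size 2, align 2) → ends 82
pad 6 to align 8 for d
d at 88 (size 8, align 8) → ends 96
b at 96 (size 2, align 2) → ends 98
pad 6 to align 8 for h
h at 104 (size 8, align 8) → ends 112
g at 112 (size 4, align 4) → ends 116
e at 116 (size 1, align 1) → ends 117
tail pad 3 to reach multiple of 8
total 120 bytes, alignment 8
— Frame2 —
d at 0 (size 8, align 8) → ends 8
h at 8 (size 8, align 8) → ends 16
f at 16 (size 76, align 4) → ends 92
c at 92 (size 4, align 4) → ends 96
g at 96 (size 4, align 4) → ends 100
a at 100 (size 2, align 2) → ends 102
b at 102 (size 2, align 2) → ends 104
e at 104 (size 1, align 1) → ends 105
tail pad 7 to reach multiple of 8
total 112 bytes, alignment 8
120 − 112 = 8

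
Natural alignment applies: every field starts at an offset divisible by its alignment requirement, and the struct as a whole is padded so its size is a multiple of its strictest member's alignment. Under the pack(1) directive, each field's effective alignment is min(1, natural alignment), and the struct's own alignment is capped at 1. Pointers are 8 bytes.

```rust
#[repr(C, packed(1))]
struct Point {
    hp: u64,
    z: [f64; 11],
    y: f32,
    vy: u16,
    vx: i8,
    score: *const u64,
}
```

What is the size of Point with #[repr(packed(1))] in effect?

hp at 0 (size 8, align 1) → ends 8
z at 8 (size 88, align 1) → ends 96
y at 96 (size 4, align 1) → ends 100
vy at 100 (size 2, align 1) → ends 102
vx at 102 (size 1, align 1) → ends 103
score at 103 (size 8, align 1) → ends 111
total 111 bytes, alignment 1

111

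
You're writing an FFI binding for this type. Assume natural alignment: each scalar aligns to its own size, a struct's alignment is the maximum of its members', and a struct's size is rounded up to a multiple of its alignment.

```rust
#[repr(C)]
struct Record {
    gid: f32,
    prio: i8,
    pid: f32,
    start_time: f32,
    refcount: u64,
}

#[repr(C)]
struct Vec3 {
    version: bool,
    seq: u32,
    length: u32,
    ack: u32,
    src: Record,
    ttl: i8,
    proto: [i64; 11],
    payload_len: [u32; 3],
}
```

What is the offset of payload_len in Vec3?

136

Record: gid at 0 (size 4, align 4) → ends 4; prio at 4 (size 1, align 1) → ends 5; pad 3 to align 4 for pid; pid at 8 (size 4, align 4) → ends 12; start_time at 12 (size 4, align 4) → ends 16; refcount at 16 (size 8, align 8) → ends 24; total 24 bytes, alignment 8
version at 0 (size 1, align 1) → ends 1
pad 3 to align 4 for seq
seq at 4 (size 4, align 4) → ends 8
length at 8 (size 4, align 4) → ends 12
ack at 12 (size 4, align 4) → ends 16
src at 16 (size 24, align 8) → ends 40
ttl at 40 (size 1, align 1) → ends 41
pad 7 to align 8 for proto
proto at 48 (size 88, align 8) → ends 136
payload_len at 136 (size 12, align 4) → ends 148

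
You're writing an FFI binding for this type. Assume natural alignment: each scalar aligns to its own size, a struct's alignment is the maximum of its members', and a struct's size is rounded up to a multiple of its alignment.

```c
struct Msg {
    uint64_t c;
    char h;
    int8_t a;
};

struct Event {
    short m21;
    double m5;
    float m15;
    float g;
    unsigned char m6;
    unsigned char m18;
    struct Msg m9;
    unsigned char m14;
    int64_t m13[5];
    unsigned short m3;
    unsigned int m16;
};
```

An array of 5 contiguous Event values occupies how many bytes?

Msg: @0: c [8B, align 8] → 8; @8: h [1B, align 1] → 9; @9: a [1B, align 1] → 10; +6 tail pad (align 8); size 16, align 8
@0: m21 [2B, align 2] → 2
+6 pad (align 8)
@8: m5 [8B, align 8] → 16
@16: m15 [4B, align 4] → 20
@20: g [4B, align 4] → 24
@24: m6 [1B, align 1] → 25
@25: m18 [1B, align 1] → 26
+6 pad (align 8)
@32: m9 [16B, align 8] → 48
@48: m14 [1B, align 1] → 49
+7 pad (align 8)
@56: m13 [40B, align 8] → 96
@96: m3 [2B, align 2] → 98
+2 pad (align 4)
@100: m16 [4B, align 4] → 104
size 104, align 8
array of 5: 5 × 104 = 520

520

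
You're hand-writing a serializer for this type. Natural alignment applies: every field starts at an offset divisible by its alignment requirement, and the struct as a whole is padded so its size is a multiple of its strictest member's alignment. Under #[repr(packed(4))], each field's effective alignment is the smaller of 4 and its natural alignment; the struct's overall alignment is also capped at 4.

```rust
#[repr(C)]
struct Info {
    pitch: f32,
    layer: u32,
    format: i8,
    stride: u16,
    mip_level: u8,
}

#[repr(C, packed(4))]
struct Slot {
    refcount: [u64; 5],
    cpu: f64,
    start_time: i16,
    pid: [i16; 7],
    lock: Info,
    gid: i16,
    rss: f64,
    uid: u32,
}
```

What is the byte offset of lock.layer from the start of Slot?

68

Info: @0: pitch [4B, align 4] → 4; @4: layer [4B, align 4] → 8; @8: format [1B, align 1] → 9; +1 pad (align 2); @10: stride [2B, align 2] → 12; @12: mip_level [1B, align 1] → 13; +3 tail pad (align 4); size 16, align 4
@0: refcount [40B, align 4] → 40
@40: cpu [8B, align 4] → 48
@48: start_time [2B, align 2] → 50
@50: pid [14B, align 2] → 64
@64: lock [16B, align 4] → 80
within Info: layer at 4
64 + 4 = 68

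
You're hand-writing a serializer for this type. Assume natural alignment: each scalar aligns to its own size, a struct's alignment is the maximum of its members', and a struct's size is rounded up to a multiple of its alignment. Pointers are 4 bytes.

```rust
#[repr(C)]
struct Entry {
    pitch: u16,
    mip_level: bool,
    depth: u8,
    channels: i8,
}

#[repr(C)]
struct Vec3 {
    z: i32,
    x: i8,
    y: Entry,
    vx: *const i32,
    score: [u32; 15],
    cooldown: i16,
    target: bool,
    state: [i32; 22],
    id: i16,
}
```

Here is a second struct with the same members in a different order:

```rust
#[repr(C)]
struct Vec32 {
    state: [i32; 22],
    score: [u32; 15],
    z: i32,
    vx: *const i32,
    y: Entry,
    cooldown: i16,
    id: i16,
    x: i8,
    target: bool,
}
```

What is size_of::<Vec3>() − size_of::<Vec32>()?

4

Entry: @0: pitch [2B, align 2] → 2; @2: mip_level [1B, align 1] → 3; @3: depth [1B, align 1] → 4; @4: channels [1B, align 1] → 5; +1 tail pad (align 2); size 6, align 2
@0: z [4B, align 4] → 4
@4: x [1B, align 1] → 5
+1 pad (align 2)
@6: y [6B, align 2] → 12
@12: vx [4B, align 4] → 16
@16: score [60B, align 4] → 76
@76: cooldown [2B, align 2] → 78
@78: target [1B, align 1] → 79
+1 pad (align 4)
@80: state [88B, align 4] → 168
@168: id [2B, align 2] → 170
+2 tail pad (align 4)
size 172, align 4
— Vec32 —
@0: state [88B, align 4] → 88
@88: score [60B, align 4] → 148
@148: z [4B, align 4] → 152
@152: vx [4B, align 4] → 156
@156: y [6B, align 2] → 162
@162: cooldown [2B, align 2] → 164
@164: id [2B, align 2] → 166
@166: x [1B, align 1] → 167
@167: target [1B, align 1] → 168
size 168, align 4
172 − 168 = 4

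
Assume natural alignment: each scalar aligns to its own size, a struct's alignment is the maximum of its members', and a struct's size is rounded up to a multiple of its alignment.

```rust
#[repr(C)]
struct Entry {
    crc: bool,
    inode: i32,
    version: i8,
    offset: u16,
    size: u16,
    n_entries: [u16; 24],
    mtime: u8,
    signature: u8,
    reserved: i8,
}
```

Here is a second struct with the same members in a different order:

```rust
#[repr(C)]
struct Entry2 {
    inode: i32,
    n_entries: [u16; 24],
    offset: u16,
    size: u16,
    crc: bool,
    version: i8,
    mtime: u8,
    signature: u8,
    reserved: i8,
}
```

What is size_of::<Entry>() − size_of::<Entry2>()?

0..1  crc  (1B, 1-aligned)
1..4  -- padding (3B)
4..8  inode  (4B, 4-aligned)
8..9  version  (1B, 1-aligned)
9..10  -- padding (1B)
10..12  offset  (2B, 2-aligned)
12..14  size  (2B, 2-aligned)
14..62  n_entries  (48B, 2-aligned)
62..63  mtime  (1B, 1-aligned)
63..64  signature  (1B, 1-aligned)
64..65  reserved  (1B, 1-aligned)
65..68  -- tail padding (3B)
sizeof = 68, alignof = 4
— Entry2 —
0..4  inode  (4B, 4-aligned)
4..52  n_entries  (48B, 2-aligned)
52..54  offset  (2B, 2-aligned)
54..56  size  (2B, 2-aligned)
56..57  crc  (1B, 1-aligned)
57..58  version  (1B, 1-aligned)
58..59  mtime  (1B, 1-aligned)
59..60  signature  (1B, 1-aligned)
60..61  reserved  (1B, 1-aligned)
61..64  -- tail padding (3B)
sizeof = 64, alignof = 4
68 − 64 = 4

4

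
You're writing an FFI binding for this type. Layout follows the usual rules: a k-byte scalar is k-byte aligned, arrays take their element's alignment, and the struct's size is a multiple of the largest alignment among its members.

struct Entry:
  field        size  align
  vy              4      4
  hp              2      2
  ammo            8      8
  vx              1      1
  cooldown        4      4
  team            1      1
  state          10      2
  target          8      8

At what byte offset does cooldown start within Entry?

20

@0: vy [4B, align 4] → 4
@4: hp [2B, align 2] → 6
+2 pad (align 8)
@8: ammo [8B, align 8] → 16
@16: vx [1B, align 1] → 17
+3 pad (align 4)
@20: cooldown [4B, align 4] → 24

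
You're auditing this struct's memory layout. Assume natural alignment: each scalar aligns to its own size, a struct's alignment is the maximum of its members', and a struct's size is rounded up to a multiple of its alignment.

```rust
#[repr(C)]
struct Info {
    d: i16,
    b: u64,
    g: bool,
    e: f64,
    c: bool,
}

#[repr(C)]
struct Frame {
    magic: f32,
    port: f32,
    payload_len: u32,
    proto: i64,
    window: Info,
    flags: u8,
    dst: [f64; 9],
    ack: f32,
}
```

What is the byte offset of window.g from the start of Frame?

40

Info: @0: d [2B, align 2] → 2; +6 pad (align 8); @8: b [8B, align 8] → 16; @16: g [1B, align 1] → 17; +7 pad (align 8); @24: e [8B, align 8] → 32; @32: c [1B, align 1] → 33; +7 tail pad (align 8); size 40, align 8
@0: magic [4B, align 4] → 4
@4: port [4B, align 4] → 8
@8: payload_len [4B, align 4] → 12
+4 pad (align 8)
@16: proto [8B, align 8] → 24
@24: window [40B, align 8] → 64
within Info: g at 16
24 + 16 = 40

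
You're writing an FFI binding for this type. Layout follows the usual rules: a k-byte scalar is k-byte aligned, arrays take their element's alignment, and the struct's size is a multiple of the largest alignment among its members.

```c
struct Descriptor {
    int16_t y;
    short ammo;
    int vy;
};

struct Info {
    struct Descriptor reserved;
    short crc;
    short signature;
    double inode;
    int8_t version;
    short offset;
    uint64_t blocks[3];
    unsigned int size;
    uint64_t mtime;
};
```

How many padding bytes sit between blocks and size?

0

Descriptor: 0..2  y  (2B, 2-aligned); 2..4  ammo  (2B, 2-aligned); 4..8  vy  (4B, 4-aligned); sizeof = 8, alignof = 4
0..8  reserved  (8B, 4-aligned)
8..10  crc  (2B, 2-aligned)
10..12  signature  (2B, 2-aligned)
12..16  -- padding (4B)
16..24  inode  (8B, 8-aligned)
24..25  version  (1B, 1-aligned)
25..26  -- padding (1B)
26..28  offset  (2B, 2-aligned)
28..32  -- padding (4B)
32..56  blocks  (24B, 8-aligned)
56..60  size  (4B, 4-aligned)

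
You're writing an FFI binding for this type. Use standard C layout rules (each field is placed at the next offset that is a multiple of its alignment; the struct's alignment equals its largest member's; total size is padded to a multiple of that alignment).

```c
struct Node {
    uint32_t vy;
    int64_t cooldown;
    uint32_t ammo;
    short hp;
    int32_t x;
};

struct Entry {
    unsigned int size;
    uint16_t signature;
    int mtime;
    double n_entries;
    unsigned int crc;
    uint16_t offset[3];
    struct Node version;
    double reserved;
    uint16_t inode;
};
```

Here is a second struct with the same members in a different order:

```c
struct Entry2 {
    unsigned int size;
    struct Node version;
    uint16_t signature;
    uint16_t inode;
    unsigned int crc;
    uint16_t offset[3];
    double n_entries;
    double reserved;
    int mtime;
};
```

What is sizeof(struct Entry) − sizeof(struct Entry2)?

8

Node: vy at 0 (size 4, align 4) → ends 4; pad 4 to align 8 for cooldown; cooldown at 8 (size 8, align 8) → ends 16; ammo at 16 (size 4, align 4) → ends 20; hp at 20 (size 2, align 2) → ends 22; pad 2 to align 4 for x; x at 24 (size 4, align 4) → ends 28; tail pad 4 to reach multiple of 8; total 32 bytes, alignment 8
size at 0 (size 4, align 4) → ends 4
signature at 4 (size 2, align 2) → ends 6
pad 2 to align 4 for mtime
mtime at 8 (size 4, align 4) → ends 12
pad 4 to align 8 for n_entries
n_entries at 16 (size 8, align 8) → ends 24
crc at 24 (size 4, align 4) → ends 28
offset at 28 (size 6, align 2) → ends 34
pad 6 to align 8 for version
version at 40 (size 32, align 8) → ends 72
reserved at 72 (size 8, align 8) → ends 80
inode at 80 (size 2, align 2) → ends 82
tail pad 6 to reach multiple of 8
total 88 bytes, alignment 8
— Entry2 —
size at 0 (size 4, align 4) → ends 4
pad 4 to align 8 for version
version at 8 (size 32, align 8) → ends 40
signature at 40 (size 2, align 2) → ends 42
inode at 42 (size 2, align 2) → ends 44
crc at 44 (size 4, align 4) → ends 48
offset at 48 (size 6, align 2) → ends 54
pad 2 to align 8 for n_entries
n_entries at 56 (size 8, align 8) → ends 64
reserved at 64 (size 8, align 8) → ends 72
mtime at 72 (size 4, align 4) → ends 76
tail pad 4 to reach multiple of 8
total 80 bytes, alignment 8
88 − 80 = 8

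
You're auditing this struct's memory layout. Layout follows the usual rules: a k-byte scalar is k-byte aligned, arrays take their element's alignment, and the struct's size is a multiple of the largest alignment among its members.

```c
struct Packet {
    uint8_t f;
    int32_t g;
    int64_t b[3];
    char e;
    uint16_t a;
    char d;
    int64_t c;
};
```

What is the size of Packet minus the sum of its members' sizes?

7

@0: f [1B, align 1] → 1
+3 pad (align 4)
@4: g [4B, align 4] → 8
@8: b [24B, align 8] → 32
@32: e [1B, align 1] → 33
+1 pad (align 2)
@34: a [2B, align 2] → 36
@36: d [1B, align 1] → 37
+3 pad (align 8)
@40: c [8B, align 8] → 48
size 48, align 8
data bytes 41, size 48 → padding 7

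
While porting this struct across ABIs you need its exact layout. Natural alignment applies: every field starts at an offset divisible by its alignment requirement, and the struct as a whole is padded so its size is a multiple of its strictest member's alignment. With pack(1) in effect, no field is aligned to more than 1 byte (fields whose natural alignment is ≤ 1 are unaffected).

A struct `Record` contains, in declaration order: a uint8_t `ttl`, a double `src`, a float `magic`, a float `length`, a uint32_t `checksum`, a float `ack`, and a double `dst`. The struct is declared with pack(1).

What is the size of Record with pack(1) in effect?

0..1  ttl  (1B, 1-aligned)
1..9  src  (8B, 1-aligned)
9..13  magic  (4B, 1-aligned)
13..17  length  (4B, 1-aligned)
17..21  checksum  (4B, 1-aligned)
21..25  ack  (4B, 1-aligned)
25..33  dst  (8B, 1-aligned)
sizeof = 33, alignof = 1

33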